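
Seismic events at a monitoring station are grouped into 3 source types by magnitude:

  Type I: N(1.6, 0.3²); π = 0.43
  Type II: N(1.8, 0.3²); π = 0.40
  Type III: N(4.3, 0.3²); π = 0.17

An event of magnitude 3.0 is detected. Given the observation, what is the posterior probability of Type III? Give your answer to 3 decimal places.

0.091

Apply Bayes' rule: the posterior for each component is proportional to its prior times its likelihood at x.
Evaluate each component's likelihood at the observed value:
  f_I = (1/(0.3·√(2π)))·exp(−(3.0−1.6)²/(2·0.3²)) = 1.329808·exp(-10.88889) = 2.48202e-05
  f_II = (1/(0.3·√(2π)))·exp(−(3.0−1.8)²/(2·0.3²)) = 1.329808·exp(-8.00000) = 0.000446101
  f_III = (1/(0.3·√(2π)))·exp(−(3.0−4.3)²/(2·0.3²)) = 1.329808·exp(-9.38889) = 0.000111236
Unnormalised posteriors:
  π_I·f_I = 0.43 × 2.48202e-05 = 1.06727e-05
  π_II·f_II = 0.40 × 0.000446101 = 0.00017844
  π_III·f_III = 0.17 × 0.000111236 = 1.89102e-05
Denominator: 1.06727e-05 + 0.00017844 + 1.89102e-05 = 0.000208023
Responsibility of Type III: 1.89102e-05 / 0.000208023 ≈ 0.091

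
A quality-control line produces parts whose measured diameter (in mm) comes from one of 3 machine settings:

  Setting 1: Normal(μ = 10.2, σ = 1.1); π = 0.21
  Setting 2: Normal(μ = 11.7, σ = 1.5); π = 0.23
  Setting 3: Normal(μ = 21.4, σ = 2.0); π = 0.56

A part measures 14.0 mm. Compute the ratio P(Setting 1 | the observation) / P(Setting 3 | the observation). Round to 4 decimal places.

Since P(k|x) ∝ w_k f_k(x), the posterior odds are w_i f_i(x) / (w_j f_j(x)).
Normal densities:
  p_1 = (1/(1.1·√(2π)))·exp(−(14.0−10.2)²/(2·1.1²)) = 0.362675·exp(-5.96694) = 0.000929196
  p_2 = (1/(1.5·√(2π)))·exp(−(14.0−11.7)²/(2·1.5²)) = 0.265962·exp(-1.17556) = 0.0820883
  p_3 = (1/(2.0·√(2π)))·exp(−(14.0−21.4)²/(2·2.0²)) = 0.199471·exp(-6.84500) = 0.00021239
0.000195131 / 0.000118938 ≈ 1.6406

1.6406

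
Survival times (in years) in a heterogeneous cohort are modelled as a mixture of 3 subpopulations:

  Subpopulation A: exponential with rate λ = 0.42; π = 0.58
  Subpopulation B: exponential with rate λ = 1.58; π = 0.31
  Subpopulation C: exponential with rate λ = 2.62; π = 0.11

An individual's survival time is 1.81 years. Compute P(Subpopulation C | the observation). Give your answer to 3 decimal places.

By Bayes' theorem, P(k | x) = π_k f_k(x) / Σ_j π_j f_j(x).
Evaluate each component's likelihood at the observed value:
  L_A = 0.196381
  L_B = 0.0905027
  L_C = 0.0228449
Multiply by the mixture weights:
  π_A·L_A = 0.58 × 0.196381 = 0.113901
  π_B·L_B = 0.31 × 0.0905027 = 0.0280558
  π_C·L_C = 0.11 × 0.0228449 = 0.00251294
Denominator: 0.113901 + 0.0280558 + 0.00251294 = 0.14447
P(Subpopulation C | 1.81 years) ≈ 0.017

0.017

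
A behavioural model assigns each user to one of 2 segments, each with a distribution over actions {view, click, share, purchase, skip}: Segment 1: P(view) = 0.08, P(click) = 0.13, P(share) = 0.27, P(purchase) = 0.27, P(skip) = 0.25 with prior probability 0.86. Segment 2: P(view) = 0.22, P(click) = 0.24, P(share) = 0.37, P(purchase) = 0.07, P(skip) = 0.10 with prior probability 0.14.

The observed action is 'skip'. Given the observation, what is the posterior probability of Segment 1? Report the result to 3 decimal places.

Apply Bayes' rule: the posterior for each component is proportional to its prior times its likelihood at x.
Categorical probabilities:
  f_1 = P(skip | comp) = 0.25
  f_2 = P(skip | comp) = 0.10
Unnormalised posteriors:
  π_1·f_1 = 0.86 × 0.25 = 0.215
  π_2·f_2 = 0.14 × 0.1 = 0.014
Sum: 0.215 + 0.014 = 0.229
Responsibility of Segment 1: 0.215 / 0.229 ≈ 0.939

0.939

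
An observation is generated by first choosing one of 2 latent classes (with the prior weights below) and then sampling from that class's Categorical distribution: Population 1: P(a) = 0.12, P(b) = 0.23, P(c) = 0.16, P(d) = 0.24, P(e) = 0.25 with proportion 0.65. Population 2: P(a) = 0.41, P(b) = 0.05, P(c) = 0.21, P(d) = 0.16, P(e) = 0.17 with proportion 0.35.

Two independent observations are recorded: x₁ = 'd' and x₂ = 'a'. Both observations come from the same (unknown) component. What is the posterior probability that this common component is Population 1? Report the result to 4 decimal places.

P(component k | x) = w_k·f_k(x) / marginal(x), where marginal(x) = Σ_j w_j·f_j(x).
Since both observations come from the same component, the likelihood for component k is f_k(x₁)·f_k(x₂).
  f_1 = [0.24] × [0.12] = 0.0288
  f_2 = [0.16] × [0.41] = 0.0656
Prior × likelihood for each component:
  w_1·f_1 = 0.65 × 0.0288 = 0.01872
  w_2·f_2 = 0.35 × 0.0656 = 0.02296
Marginal: 0.01872 + 0.02296 = 0.04168
Responsibility of Population 1: 0.01872 / 0.04168 ≈ 0.4491

0.4491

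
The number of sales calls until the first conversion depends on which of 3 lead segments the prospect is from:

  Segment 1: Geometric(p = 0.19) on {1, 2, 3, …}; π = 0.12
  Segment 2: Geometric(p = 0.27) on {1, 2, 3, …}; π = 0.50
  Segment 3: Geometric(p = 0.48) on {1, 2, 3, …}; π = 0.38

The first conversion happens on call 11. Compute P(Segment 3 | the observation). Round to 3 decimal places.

0.030

Posterior ∝ prior × likelihood, so P(k | x) ∝ π_k f_k(x); normalise over all components.
Evaluate each component's likelihood at the observed value:
  f_1 = 0.19·(1−0.19)^10 = 0.19·0.121577 = 0.0230996
  f_2 = 0.27·(1−0.27)^10 = 0.27·0.0429763 = 0.0116036
  f_3 = 0.48·(1−0.48)^10 = 0.48·0.00144555 = 0.000693865
Unnormalised posteriors:
  π_1·f_1 = 0.12 × 0.0230996 = 0.00277195
  π_2·f_2 = 0.50 × 0.0116036 = 0.00580179
  π_3·f_3 = 0.38 × 0.000693865 = 0.000263669
Sum: 0.00277195 + 0.00580179 + 0.000263669 = 0.00883741
P(Segment 3 | data) ≈ 0.030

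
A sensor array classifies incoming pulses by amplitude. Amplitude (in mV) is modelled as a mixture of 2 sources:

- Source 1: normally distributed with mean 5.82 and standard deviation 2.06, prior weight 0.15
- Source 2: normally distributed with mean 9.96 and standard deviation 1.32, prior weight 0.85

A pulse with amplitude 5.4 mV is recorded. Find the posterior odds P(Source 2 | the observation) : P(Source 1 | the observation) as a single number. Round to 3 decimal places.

0.023

Only the two components matter; the odds are (w_i f_i(x)) / (w_j f_j(x)).
Component likelihoods at x = 5.4 mV:
  p_1 = 0.189678
  p_2 = 0.00077433
0.000658181 / 0.0284517 ≈ 0.023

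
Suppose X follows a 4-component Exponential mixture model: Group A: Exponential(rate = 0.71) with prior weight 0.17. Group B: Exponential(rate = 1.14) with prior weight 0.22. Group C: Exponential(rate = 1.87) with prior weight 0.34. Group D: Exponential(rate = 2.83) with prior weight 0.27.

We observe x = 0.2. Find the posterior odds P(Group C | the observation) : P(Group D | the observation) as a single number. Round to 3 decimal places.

Only the two components matter; the odds are (w_i f_i(x)) / (w_j f_j(x)).
Exponential densities:
  p_A = 0.71·e^(−0.71·0.2) = 0.71·e^(−0.1420) = 0.616011
  p_B = 1.14·e^(−1.14·0.2) = 1.14·e^(−0.2280) = 0.907582
  p_C = 1.87·e^(−1.87·0.2) = 1.87·e^(−0.3740) = 1.28652
  p_D = 2.83·e^(−2.83·0.2) = 2.83·e^(−0.5660) = 1.60685
Posterior odds = (w_C·p_C) / (w_D·p_D) = (0.34·1.28652) / (0.27·1.60685) = 0.437416 / 0.43385 ≈ 1.008

1.008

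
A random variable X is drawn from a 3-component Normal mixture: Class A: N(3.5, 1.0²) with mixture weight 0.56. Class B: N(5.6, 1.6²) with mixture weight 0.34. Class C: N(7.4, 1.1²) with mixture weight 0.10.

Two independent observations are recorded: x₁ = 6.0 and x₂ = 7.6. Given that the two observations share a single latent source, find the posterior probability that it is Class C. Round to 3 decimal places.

0.380

By Bayes' theorem, P(k | x) = P(Z=k) f_k(x) / Σ_j P(Z=j) f_j(x).
Since both observations come from the same component, the likelihood for component k is f_k(x₁)·f_k(x₂).
  f_A = [(1/(1.0·√(2π)))·exp(−(6.0−3.5)²/(2·1.0²)) = 0.398942·exp(-3.12500) = 0.0175283] × [8.92617e-05] = 1.56461e-06
  f_B = [(1/(1.6·√(2π)))·exp(−(6.0−5.6)²/(2·1.6²)) = 0.249339·exp(-0.03125) = 0.241668] × [0.114156] = 0.0275877
  f_C = [(1/(1.1·√(2π)))·exp(−(6.0−7.4)²/(2·1.1²)) = 0.362675·exp(-0.80992) = 0.161352] × [0.356729] = 0.0575591
Prior × likelihood for each component:
  P(Z=A)·f_A = 0.56 × 1.56461e-06 = 8.76179e-07
  P(Z=B)·f_B = 0.34 × 0.0275877 = 0.00937983
  P(Z=C)·f_C = 0.10 × 0.0575591 = 0.00575591
Normaliser: 8.76179e-07 + 0.00937983 + 0.00575591 = 0.0151366
P(Class C | x) = 0.00575591 / 0.0151366 ≈ 0.380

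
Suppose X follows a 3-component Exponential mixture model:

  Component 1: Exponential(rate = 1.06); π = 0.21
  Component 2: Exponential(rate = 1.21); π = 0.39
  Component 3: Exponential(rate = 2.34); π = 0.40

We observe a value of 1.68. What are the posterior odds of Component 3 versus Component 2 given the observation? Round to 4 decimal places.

Only the two components matter; the odds are (π_i f_i(x)) / (π_j f_j(x)).
Evaluate each component's likelihood at the observed value:
  f_1 = 0.178613
  f_2 = 0.158472
  f_3 = 0.0459111
Posterior odds = (π_3·f_3) / (π_2·f_2) = (0.40·0.0459111) / (0.39·0.158472) = 0.0183644 / 0.0618039 ≈ 0.2971

0.2971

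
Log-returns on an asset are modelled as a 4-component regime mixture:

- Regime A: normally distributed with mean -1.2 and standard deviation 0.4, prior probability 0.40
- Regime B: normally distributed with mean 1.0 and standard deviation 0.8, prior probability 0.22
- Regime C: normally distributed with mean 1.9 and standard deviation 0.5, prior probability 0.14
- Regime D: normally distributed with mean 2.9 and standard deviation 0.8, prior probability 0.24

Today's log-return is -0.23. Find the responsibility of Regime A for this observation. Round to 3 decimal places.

0.385

Apply Bayes' rule: the posterior for each component is proportional to its prior times its likelihood at x.
Normal densities:
  L_A = (1/(0.4·√(2π)))·exp(−(-0.23−-1.2)²/(2·0.4²)) = 0.997356·exp(-2.94031) = 0.0527095
  L_B = (1/(0.8·√(2π)))·exp(−(-0.23−1.0)²/(2·0.8²)) = 0.498678·exp(-1.18195) = 0.152934
  L_C = (1/(0.5·√(2π)))·exp(−(-0.23−1.9)²/(2·0.5²)) = 0.797885·exp(-9.07380) = 9.14616e-05
  L_D = (1/(0.8·√(2π)))·exp(−(-0.23−2.9)²/(2·0.8²)) = 0.498678·exp(-7.65383) = 0.000236486
Unnormalised posteriors:
  P(Z=A)·L_A = 0.40 × 0.0527095 = 0.0210838
  P(Z=B)·L_B = 0.22 × 0.152934 = 0.0336455
  P(Z=C)·L_C = 0.14 × 9.14616e-05 = 1.28046e-05
  P(Z=D)·L_D = 0.24 × 0.000236486 = 5.67566e-05
Sum: 0.0210838 + 0.0336455 + 1.28046e-05 + 5.67566e-05 = 0.0547988
Responsibility of Regime A: 0.0210838 / 0.0547988 ≈ 0.385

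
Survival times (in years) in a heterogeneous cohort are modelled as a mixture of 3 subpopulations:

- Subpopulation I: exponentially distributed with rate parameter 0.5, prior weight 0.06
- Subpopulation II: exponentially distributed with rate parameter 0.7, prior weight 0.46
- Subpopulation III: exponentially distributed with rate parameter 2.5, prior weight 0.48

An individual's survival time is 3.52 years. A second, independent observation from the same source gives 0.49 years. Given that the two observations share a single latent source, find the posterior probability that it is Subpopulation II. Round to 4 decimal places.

0.8634

Posterior ∝ prior × likelihood, so P(k | x) ∝ π_k f_k(x); normalise over all components.
Since both observations come from the same component, the likelihood for component k is f_k(x₁)·f_k(x₂).
  p_I = [0.0860224] × [0.391352] = 0.0336651
  p_II = [0.0595657] × [0.496747] = 0.0295891
  p_III = [0.000376833] × [0.734394] = 0.000276744
Prior × likelihood for each component:
  π_I·p_I = 0.06 × 0.0336651 = 0.0020199
  π_II·p_II = 0.46 × 0.0295891 = 0.013611
  π_III·p_III = 0.48 × 0.000276744 = 0.000132837
Evidence: 0.0020199 + 0.013611 + 0.000132837 = 0.0157637
So the posterior for Subpopulation II is 0.013611 / 0.0157637 ≈ 0.8634.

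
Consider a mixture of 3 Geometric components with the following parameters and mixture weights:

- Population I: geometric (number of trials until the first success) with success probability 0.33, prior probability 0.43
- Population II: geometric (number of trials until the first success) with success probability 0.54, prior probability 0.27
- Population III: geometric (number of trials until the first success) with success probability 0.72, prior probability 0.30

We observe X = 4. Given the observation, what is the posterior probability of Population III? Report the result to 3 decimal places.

0.077

The responsibility of component k is w_k f_k(x) divided by Σ_j w_j f_j(x).
Evaluate each component's likelihood at the observed value:
  p_I = 0.0992518
  p_II = 0.0525614
  p_III = 0.0158054
Unnormalised posteriors:
  w_I·p_I = 0.43 × 0.0992518 = 0.0426783
  w_II·p_II = 0.27 × 0.0525614 = 0.0141916
  w_III·p_III = 0.30 × 0.0158054 = 0.00474163
Normaliser: 0.0426783 + 0.0141916 + 0.00474163 = 0.0616115
P(Population III | data) = 0.00474163 / 0.0616115 ≈ 0.077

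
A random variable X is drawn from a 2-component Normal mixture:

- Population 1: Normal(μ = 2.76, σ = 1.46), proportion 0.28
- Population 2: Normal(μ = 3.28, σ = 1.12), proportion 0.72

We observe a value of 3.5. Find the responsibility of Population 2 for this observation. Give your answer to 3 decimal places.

The responsibility of component k is π_k f_k(x) divided by Σ_j π_j f_j(x).
Evaluate each component's likelihood at the observed value:
  f_1 = 0.240311
  f_2 = 0.349393
Unnormalised posteriors:
  π_1·f_1 = 0.28 × 0.240311 = 0.067287
  π_2·f_2 = 0.72 × 0.349393 = 0.251563
Sum: 0.067287 + 0.251563 = 0.31885
P(Population 2 | 3.5) = 0.251563 / 0.31885 ≈ 0.789

0.789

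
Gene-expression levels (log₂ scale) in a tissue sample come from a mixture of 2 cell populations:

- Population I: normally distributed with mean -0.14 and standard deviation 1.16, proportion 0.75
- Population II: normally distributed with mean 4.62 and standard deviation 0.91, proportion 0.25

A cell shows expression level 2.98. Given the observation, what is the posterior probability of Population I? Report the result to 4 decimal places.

By Bayes' theorem, P(k | x) = w_k f_k(x) / Σ_j w_j f_j(x).
Normal densities:
  f_I = (1/(1.16·√(2π)))·exp(−(2.98−-0.14)²/(2·1.16²)) = 0.343916·exp(-3.61712) = 0.00923753
  f_II = (1/(0.91·√(2π)))·exp(−(2.98−4.62)²/(2·0.91²)) = 0.438398·exp(-1.62396) = 0.0864157
Prior × likelihood for each component:
  w_I·f_I = 0.75 × 0.00923753 = 0.00692815
  w_II·f_II = 0.25 × 0.0864157 = 0.0216039
Evidence: 0.00692815 + 0.0216039 = 0.0285321
So the posterior for Population I is 0.00692815 / 0.0285321 ≈ 0.2428.

0.2428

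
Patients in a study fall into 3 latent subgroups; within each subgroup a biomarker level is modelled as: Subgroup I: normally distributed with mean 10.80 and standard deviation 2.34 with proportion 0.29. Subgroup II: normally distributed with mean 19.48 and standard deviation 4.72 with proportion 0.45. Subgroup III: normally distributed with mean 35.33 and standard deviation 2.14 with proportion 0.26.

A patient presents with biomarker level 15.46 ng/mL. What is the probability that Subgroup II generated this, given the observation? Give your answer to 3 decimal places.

0.795

P(component k | x) = P(Z=k)·f_k(x) / marginal(x), where marginal(x) = Σ_j P(Z=j)·f_j(x).
Evaluate each component's likelihood at the observed value:
  L_I = 0.02347
  L_II = 0.0588102
  L_III = 3.54632e-20
Weight by the priors:
  P(Z=I)·L_I = 0.29 × 0.02347 = 0.0068063
  P(Z=II)·L_II = 0.45 × 0.0588102 = 0.0264646
  P(Z=III)·L_III = 0.26 × 3.54632e-20 = 9.22044e-21
Normaliser: 0.0068063 + 0.0264646 + 9.22044e-21 = 0.0332709
P(Subgroup II | 15.46 ng/mL) = 0.0264646 / 0.0332709 ≈ 0.795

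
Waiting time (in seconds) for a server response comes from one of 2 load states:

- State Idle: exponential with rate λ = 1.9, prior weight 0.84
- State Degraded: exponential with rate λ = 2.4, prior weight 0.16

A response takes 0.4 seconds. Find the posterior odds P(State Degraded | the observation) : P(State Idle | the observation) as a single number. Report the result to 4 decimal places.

Only the two components matter; the odds are (π_i f_i(x)) / (π_j f_j(x)).
Exponential densities:
  p_Idle = 1.9·e^(−1.9·0.4) = 1.9·e^(−0.7600) = 0.888566
  p_Degraded = 2.4·e^(−2.4·0.4) = 2.4·e^(−0.9600) = 0.918943
Posterior odds = (π_Degraded·p_Degraded) / (π_Idle·p_Idle) = (0.16·0.918943) / (0.84·0.888566) = 0.147031 / 0.746396 ≈ 0.1970

0.1970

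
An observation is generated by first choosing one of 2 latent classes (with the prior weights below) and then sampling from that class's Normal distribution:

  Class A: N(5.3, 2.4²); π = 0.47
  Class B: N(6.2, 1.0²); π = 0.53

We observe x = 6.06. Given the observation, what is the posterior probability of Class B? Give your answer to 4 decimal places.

By Bayes' theorem, P(k | x) = π_k f_k(x) / Σ_j π_j f_j(x).
Evaluate each component's likelihood at the observed value:
  L_A = 0.158097
  L_B = 0.395052
Unnormalised posteriors:
  π_A·L_A = 0.47 × 0.158097 = 0.0743056
  π_B·L_B = 0.53 × 0.395052 = 0.209377
Denominator: 0.0743056 + 0.209377 = 0.283683
P(Class B | the observation) ≈ 0.7381

0.7381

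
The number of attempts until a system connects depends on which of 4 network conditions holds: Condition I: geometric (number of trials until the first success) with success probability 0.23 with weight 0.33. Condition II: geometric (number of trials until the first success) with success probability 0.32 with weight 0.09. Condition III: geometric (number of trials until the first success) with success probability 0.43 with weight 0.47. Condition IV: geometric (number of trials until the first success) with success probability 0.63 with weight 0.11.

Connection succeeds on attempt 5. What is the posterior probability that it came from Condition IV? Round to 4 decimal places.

P(component k | x) = P(Z=k)·f_k(x) / marginal(x), where marginal(x) = Σ_j P(Z=j)·f_j(x).
Evaluate each component's likelihood at the observed value:
  p_I = 0.080852
  p_II = 0.0684204
  p_III = 0.0453908
  p_IV = 0.0118072
Weight by the priors:
  P(Z=I)·p_I = 0.33 × 0.080852 = 0.0266812
  P(Z=II)·p_II = 0.09 × 0.0684204 = 0.00615784
  P(Z=III)·p_III = 0.47 × 0.0453908 = 0.0213337
  P(Z=IV)·p_IV = 0.11 × 0.0118072 = 0.00129879
Marginal: 0.0266812 + 0.00615784 + 0.0213337 + 0.00129879 = 0.0554715
Responsibility of Condition IV: 0.00129879 / 0.0554715 ≈ 0.0234

0.0234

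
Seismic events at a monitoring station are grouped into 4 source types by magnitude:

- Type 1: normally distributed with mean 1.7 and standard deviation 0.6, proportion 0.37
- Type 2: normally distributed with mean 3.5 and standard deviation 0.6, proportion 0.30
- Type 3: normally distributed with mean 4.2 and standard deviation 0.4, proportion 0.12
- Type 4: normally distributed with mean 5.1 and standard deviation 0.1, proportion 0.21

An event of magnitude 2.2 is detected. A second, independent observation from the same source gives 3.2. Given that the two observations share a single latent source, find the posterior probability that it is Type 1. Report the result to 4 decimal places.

0.3121

The responsibility of component k is w_k f_k(x) divided by Σ_j w_j f_j(x).
Since both observations come from the same component, the likelihood for component k is f_k(x₁)·f_k(x₂).
  L_1 = [0.469853] × [0.0292138] = 0.0137262
  L_2 = [0.0635877] × [0.586776] = 0.0373117
  L_3 = [3.7168e-06] × [0.0438208] = 1.62873e-07
  L_4 = [9.55169e-183] × [1.62464e-78] = 1.5518e-260
Prior × likelihood for each component:
  w_1·L_1 = 0.37 × 0.0137262 = 0.0050787
  w_2·L_2 = 0.30 × 0.0373117 = 0.0111935
  w_3·L_3 = 0.12 × 1.62873e-07 = 1.95447e-08
  w_4·L_4 = 0.21 × 1.5518e-260 = 3.25879e-261
Normaliser: 0.0050787 + 0.0111935 + 1.95447e-08 + 3.25879e-261 = 0.0162722
So the posterior for Type 1 is 0.0050787 / 0.0162722 ≈ 0.3121.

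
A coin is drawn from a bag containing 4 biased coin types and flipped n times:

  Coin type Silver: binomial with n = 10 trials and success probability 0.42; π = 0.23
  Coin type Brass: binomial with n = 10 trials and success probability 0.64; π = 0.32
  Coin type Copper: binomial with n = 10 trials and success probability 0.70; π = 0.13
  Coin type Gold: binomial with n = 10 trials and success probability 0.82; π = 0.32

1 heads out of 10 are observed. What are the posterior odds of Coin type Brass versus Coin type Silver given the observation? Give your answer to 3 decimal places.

Since P(k|x) ∝ w_k f_k(x), the posterior odds are w_i f_i(x) / (w_j f_j(x)).
Binomial probabilities:
  p_Silver = 0.0311962
  p_Brass = 0.000649984
  p_Copper = 0.000137781
  p_Gold = 1.62655e-06
0.000207995 / 0.00717512 ≈ 0.029

0.029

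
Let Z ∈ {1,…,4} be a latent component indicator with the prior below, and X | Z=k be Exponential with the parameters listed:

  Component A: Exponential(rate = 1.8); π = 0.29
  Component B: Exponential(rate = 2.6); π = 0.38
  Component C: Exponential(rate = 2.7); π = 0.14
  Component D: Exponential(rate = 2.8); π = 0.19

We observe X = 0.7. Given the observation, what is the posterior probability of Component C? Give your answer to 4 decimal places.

0.1297

By Bayes' theorem, P(k | x) = P(Z=k) f_k(x) / Σ_j P(Z=j) f_j(x).
Exponential densities:
  f_A = 1.8·e^(−1.8·0.7) = 1.8·e^(−1.2600) = 0.510577
  f_B = 2.6·e^(−2.6·0.7) = 2.6·e^(−1.8200) = 0.421267
  f_C = 2.7·e^(−2.7·0.7) = 2.7·e^(−1.8900) = 0.407894
  f_D = 2.8·e^(−2.8·0.7) = 2.8·e^(−1.9600) = 0.394404
Weight by the priors:
  P(Z=A)·f_A = 0.29 × 0.510577 = 0.148067
  P(Z=B)·f_B = 0.38 × 0.421267 = 0.160081
  P(Z=C)·f_C = 0.14 × 0.407894 = 0.0571051
  P(Z=D)·f_D = 0.19 × 0.394404 = 0.0749367
Evidence: 0.148067 + 0.160081 + 0.0571051 + 0.0749367 = 0.440191
Responsibility of Component C: 0.0571051 / 0.440191 ≈ 0.1297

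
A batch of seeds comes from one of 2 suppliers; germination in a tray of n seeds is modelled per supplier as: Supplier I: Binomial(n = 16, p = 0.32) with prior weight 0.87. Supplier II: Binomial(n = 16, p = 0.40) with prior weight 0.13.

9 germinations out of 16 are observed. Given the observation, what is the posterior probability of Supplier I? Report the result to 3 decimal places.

0.683

Apply Bayes' rule: the posterior for each component is proportional to its prior times its likelihood at x.
Component likelihoods at x = 9 germinations out of 16:
  f_I = 0.0270606
  f_II = 0.0839508
Prior × likelihood for each component:
  π_I·f_I = 0.87 × 0.0270606 = 0.0235428
  π_II·f_II = 0.13 × 0.0839508 = 0.0109136
Normaliser: 0.0235428 + 0.0109136 = 0.0344564
P(Supplier I | 9 germinations out of 16) = 0.0235428 / 0.0344564 ≈ 0.683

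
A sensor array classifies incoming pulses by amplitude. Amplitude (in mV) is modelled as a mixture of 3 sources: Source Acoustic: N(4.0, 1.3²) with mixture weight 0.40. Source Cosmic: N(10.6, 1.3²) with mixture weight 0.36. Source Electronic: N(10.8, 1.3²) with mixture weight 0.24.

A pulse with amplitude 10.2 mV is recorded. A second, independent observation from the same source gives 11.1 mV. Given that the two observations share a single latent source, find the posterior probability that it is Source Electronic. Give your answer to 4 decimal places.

0.3972

The responsibility of component k is π_k f_k(x) divided by Σ_j π_j f_j(x).
Since both observations come from the same component, the likelihood for component k is f_k(x₁)·f_k(x₂).
  f_Acoustic = [3.53045e-06] × [1.02285e-07] = 3.61112e-13
  f_Cosmic = [0.29269] × [0.285] = 0.0834166
  f_Electronic = [0.275874] × [0.298815] = 0.0824353
Weight by the priors:
  π_Acoustic·f_Acoustic = 0.40 × 3.61112e-13 = 1.44445e-13
  π_Cosmic·f_Cosmic = 0.36 × 0.0834166 = 0.03003
  π_Electronic·f_Electronic = 0.24 × 0.0824353 = 0.0197845
Sum: 1.44445e-13 + 0.03003 + 0.0197845 = 0.0498145
So the posterior for Source Electronic is 0.0197845 / 0.0498145 ≈ 0.3972.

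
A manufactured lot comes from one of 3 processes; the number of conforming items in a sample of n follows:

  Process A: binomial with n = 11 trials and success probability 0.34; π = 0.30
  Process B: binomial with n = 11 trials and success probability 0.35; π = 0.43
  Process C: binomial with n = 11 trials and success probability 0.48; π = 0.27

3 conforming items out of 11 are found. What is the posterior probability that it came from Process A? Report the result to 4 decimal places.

By Bayes' theorem, P(k | x) = w_k f_k(x) / Σ_j w_j f_j(x).
Component likelihoods at x = 3 conforming items out of 11:
  L_A = 0.233492
  L_B = 0.225421
  L_C = 0.0975516
Weight by the priors:
  w_A·L_A = 0.30 × 0.233492 = 0.0700476
  w_B·L_B = 0.43 × 0.225421 = 0.0969312
  w_C·L_C = 0.27 × 0.0975516 = 0.0263389
Evidence: 0.0700476 + 0.0969312 + 0.0263389 = 0.193318
So the posterior for Process A is 0.0700476 / 0.193318 ≈ 0.3623.

0.3623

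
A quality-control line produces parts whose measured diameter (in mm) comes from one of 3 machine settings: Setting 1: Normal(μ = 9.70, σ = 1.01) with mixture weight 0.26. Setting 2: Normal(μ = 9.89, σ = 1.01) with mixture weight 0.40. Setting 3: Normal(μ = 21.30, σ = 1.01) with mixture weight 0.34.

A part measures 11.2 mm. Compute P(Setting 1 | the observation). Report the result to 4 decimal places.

0.3335

The responsibility of component k is π_k f_k(x) divided by Σ_j π_j f_j(x).
Component likelihoods at x = 11.2 mm:
  f_1 = (1/(1.01·√(2π)))·exp(−(11.2−9.70)²/(2·1.01²)) = 0.394992·exp(-1.10283) = 0.13111
  f_2 = (1/(1.01·√(2π)))·exp(−(11.2−9.89)²/(2·1.01²)) = 0.394992·exp(-0.84114) = 0.170328
  f_3 = (1/(1.01·√(2π)))·exp(−(11.2−21.30)²/(2·1.01²)) = 0.394992·exp(-50.00000) = 7.61841e-23
Multiply by the mixture weights:
  π_1·f_1 = 0.26 × 0.13111 = 0.0340885
  π_2·f_2 = 0.40 × 0.170328 = 0.068131
  π_3·f_3 = 0.34 × 7.61841e-23 = 2.59026e-23
Sum: 0.0340885 + 0.068131 + 2.59026e-23 = 0.10222
P(Setting 1 | the observation) ≈ 0.3335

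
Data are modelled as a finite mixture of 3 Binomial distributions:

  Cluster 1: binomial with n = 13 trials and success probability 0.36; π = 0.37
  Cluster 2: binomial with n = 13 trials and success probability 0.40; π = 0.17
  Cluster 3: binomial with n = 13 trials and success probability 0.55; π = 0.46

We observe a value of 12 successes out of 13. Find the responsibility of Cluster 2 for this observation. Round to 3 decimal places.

Posterior ∝ prior × likelihood, so P(k | x) ∝ w_k f_k(x); normalise over all components.
Component likelihoods at x = 12 successes out of 13:
  L_1 = 3.94233e-05
  L_2 = 0.000130862
  L_3 = 0.00448237
Weight by the priors:
  w_1·L_1 = 0.37 × 3.94233e-05 = 1.45866e-05
  w_2·L_2 = 0.17 × 0.000130862 = 2.22466e-05
  w_3·L_3 = 0.46 × 0.00448237 = 0.00206189
Evidence: 1.45866e-05 + 2.22466e-05 + 0.00206189 = 0.00209873
P(Cluster 2 | data) = 2.22466e-05 / 0.00209873 ≈ 0.011

0.011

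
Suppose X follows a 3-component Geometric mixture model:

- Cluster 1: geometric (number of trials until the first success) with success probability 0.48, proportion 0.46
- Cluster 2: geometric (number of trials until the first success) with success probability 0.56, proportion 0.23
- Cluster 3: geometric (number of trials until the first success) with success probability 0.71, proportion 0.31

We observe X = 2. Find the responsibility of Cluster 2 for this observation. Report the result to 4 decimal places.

0.2408

By Bayes' theorem, P(k | x) = π_k f_k(x) / Σ_j π_j f_j(x).
Evaluate each component's likelihood at the observed value:
  L_1 = 0.48·(1−0.48)^1 = 0.48·0.52 = 0.2496
  L_2 = 0.56·(1−0.56)^1 = 0.56·0.44 = 0.2464
  L_3 = 0.71·(1−0.71)^1 = 0.71·0.29 = 0.2059
Prior × likelihood for each component:
  π_1·L_1 = 0.46 × 0.2496 = 0.114816
  π_2·L_2 = 0.23 × 0.2464 = 0.056672
  π_3·L_3 = 0.31 × 0.2059 = 0.063829
Denominator: 0.114816 + 0.056672 + 0.063829 = 0.235317
So the posterior for Cluster 2 is 0.056672 / 0.235317 ≈ 0.2408.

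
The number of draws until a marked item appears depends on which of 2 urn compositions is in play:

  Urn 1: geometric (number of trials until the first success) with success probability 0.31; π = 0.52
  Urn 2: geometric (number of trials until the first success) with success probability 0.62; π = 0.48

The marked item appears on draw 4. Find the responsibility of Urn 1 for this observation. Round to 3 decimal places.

Apply Bayes' rule: the posterior for each component is proportional to its prior times its likelihood at x.
Geometric probabilities:
  p_1 = 0.31·(1−0.31)^3 = 0.31·0.328509 = 0.101838
  p_2 = 0.62·(1−0.62)^3 = 0.62·0.054872 = 0.0340206
Prior × likelihood for each component:
  P(Z=1)·p_1 = 0.52 × 0.101838 = 0.0529557
  P(Z=2)·p_2 = 0.48 × 0.0340206 = 0.0163299
Marginal: 0.0529557 + 0.0163299 = 0.0692856
P(Urn 1 | x) = 0.0529557 / 0.0692856 ≈ 0.764

0.764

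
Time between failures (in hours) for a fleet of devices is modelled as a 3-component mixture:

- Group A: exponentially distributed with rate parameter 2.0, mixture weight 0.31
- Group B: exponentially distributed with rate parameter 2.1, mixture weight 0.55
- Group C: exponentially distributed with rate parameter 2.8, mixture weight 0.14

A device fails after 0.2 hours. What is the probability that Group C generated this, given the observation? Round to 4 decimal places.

By Bayes' theorem, P(k | x) = π_k f_k(x) / Σ_j π_j f_j(x).
Exponential densities:
  p_A = 1.34064
  p_B = 1.3798
  p_C = 1.59939
Weight by the priors:
  π_A·p_A = 0.31 × 1.34064 = 0.415598
  π_B·p_B = 0.55 × 1.3798 = 0.758889
  π_C·p_C = 0.14 × 1.59939 = 0.223914
Denominator: 0.415598 + 0.758889 + 0.223914 = 1.3984
Responsibility of Group C: 0.223914 / 1.3984 ≈ 0.1601

0.1601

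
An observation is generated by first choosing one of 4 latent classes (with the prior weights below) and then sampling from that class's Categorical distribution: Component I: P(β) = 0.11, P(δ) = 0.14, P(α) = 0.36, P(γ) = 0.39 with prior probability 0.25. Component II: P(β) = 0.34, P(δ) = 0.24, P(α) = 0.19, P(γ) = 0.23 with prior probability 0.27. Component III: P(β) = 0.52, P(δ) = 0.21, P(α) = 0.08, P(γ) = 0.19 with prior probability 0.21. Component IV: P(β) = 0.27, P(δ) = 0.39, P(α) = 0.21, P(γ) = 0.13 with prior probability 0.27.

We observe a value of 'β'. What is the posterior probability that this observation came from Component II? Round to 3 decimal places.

0.305

The responsibility of component k is π_k f_k(x) divided by Σ_j π_j f_j(x).
Evaluate each component's likelihood at the observed value:
  L_I = P(β | comp) = 0.11
  L_II = P(β | comp) = 0.34
  L_III = P(β | comp) = 0.52
  L_IV = P(β | comp) = 0.27
Prior × likelihood for each component:
  π_I·L_I = 0.25 × 0.11 = 0.0275
  π_II·L_II = 0.27 × 0.34 = 0.0918
  π_III·L_III = 0.21 × 0.52 = 0.1092
  π_IV·L_IV = 0.27 × 0.27 = 0.0729
Evidence: 0.0275 + 0.0918 + 0.1092 + 0.0729 = 0.3014
P(Component II | data) = 0.0918 / 0.3014 ≈ 0.305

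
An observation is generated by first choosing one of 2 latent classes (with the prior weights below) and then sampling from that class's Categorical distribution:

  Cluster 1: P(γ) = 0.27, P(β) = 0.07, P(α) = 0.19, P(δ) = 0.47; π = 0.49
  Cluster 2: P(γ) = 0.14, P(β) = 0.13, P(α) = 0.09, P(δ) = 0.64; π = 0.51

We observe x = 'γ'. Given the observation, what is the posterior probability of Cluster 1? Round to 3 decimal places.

Posterior ∝ prior × likelihood, so P(k | x) ∝ π_k f_k(x); normalise over all components.
Categorical probabilities:
  p_1 = 0.27
  p_2 = 0.14
Multiply by the mixture weights:
  π_1·p_1 = 0.49 × 0.27 = 0.1323
  π_2·p_2 = 0.51 × 0.14 = 0.0714
Marginal: 0.1323 + 0.0714 = 0.2037
So the posterior for Cluster 1 is 0.1323 / 0.2037 ≈ 0.649.

0.649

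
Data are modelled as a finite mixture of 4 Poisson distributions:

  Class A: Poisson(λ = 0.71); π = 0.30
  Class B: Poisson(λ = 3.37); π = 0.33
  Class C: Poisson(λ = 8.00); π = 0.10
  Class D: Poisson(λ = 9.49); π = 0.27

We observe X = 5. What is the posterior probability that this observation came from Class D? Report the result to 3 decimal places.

The responsibility of component k is π_k f_k(x) divided by Σ_j π_j f_j(x).
Component likelihoods at x = 5:
  f_A = e^(−0.71)·0.71^5/5! = 0.000739199
  f_B = e^(−3.37)·3.37^5/5! = 0.124565
  f_C = e^(−8.00)·8.00^5/5! = 0.0916037
  f_D = e^(−9.49)·9.49^5/5! = 0.0484948
Prior × likelihood for each component:
  π_A·f_A = 0.30 × 0.000739199 = 0.00022176
  π_B·f_B = 0.33 × 0.124565 = 0.0411064
  π_C·f_C = 0.10 × 0.0916037 = 0.00916037
  π_D·f_D = 0.27 × 0.0484948 = 0.0130936
Sum: 0.00022176 + 0.0411064 + 0.00916037 + 0.0130936 = 0.0635822
So the posterior for Class D is 0.0130936 / 0.0635822 ≈ 0.206.

0.206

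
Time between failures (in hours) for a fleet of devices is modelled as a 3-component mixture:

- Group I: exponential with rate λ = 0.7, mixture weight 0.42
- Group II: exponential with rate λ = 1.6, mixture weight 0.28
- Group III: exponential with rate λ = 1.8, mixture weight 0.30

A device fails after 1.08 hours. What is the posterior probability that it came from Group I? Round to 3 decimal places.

0.468

The responsibility of component k is w_k f_k(x) divided by Σ_j w_j f_j(x).
Evaluate each component's likelihood at the observed value:
  p_I = 0.7·e^(−0.7·1.08) = 0.7·e^(−0.7560) = 0.328679
  p_II = 1.6·e^(−1.6·1.08) = 1.6·e^(−1.7280) = 0.284223
  p_III = 1.8·e^(−1.8·1.08) = 1.8·e^(−1.9440) = 0.257635
Weight by the priors:
  w_I·p_I = 0.42 × 0.328679 = 0.138045
  w_II·p_II = 0.28 × 0.284223 = 0.0795824
  w_III·p_III = 0.30 × 0.257635 = 0.0772904
Marginal: 0.138045 + 0.0795824 + 0.0772904 = 0.294918
P(Group I | 1.08 hours) = 0.138045 / 0.294918 ≈ 0.468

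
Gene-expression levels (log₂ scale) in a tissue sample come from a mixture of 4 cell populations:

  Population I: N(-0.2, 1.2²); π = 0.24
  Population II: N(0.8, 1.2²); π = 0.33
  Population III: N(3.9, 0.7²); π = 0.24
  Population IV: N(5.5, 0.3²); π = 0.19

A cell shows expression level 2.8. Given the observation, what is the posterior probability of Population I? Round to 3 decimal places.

P(component k | x) = w_k·f_k(x) / marginal(x), where marginal(x) = Σ_j w_j·f_j(x).
Normal densities:
  f_I = 0.0146069
  f_II = 0.0828976
  f_III = 0.165803
  f_IV = 3.42659e-18
Unnormalised posteriors:
  w_I·f_I = 0.24 × 0.0146069 = 0.00350566
  w_II·f_II = 0.33 × 0.0828976 = 0.0273562
  w_III·f_III = 0.24 × 0.165803 = 0.0397926
  w_IV·f_IV = 0.19 × 3.42659e-18 = 6.51052e-19
Denominator: 0.00350566 + 0.0273562 + 0.0397926 + 6.51052e-19 = 0.0706545
P(Population I | data) = 0.00350566 / 0.0706545 ≈ 0.050

0.050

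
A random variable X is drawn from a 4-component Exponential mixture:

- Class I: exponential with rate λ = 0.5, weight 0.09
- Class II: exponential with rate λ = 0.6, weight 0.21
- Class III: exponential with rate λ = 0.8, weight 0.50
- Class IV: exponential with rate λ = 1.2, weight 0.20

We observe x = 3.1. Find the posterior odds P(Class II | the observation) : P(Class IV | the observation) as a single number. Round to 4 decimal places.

The posterior odds equal the prior odds times the likelihood ratio: (w_i/w_j)·(f_i(x)/f_j(x)).
Exponential densities:
  f_I = 0.5·e^(−0.5·3.1) = 0.5·e^(−1.5500) = 0.106124
  f_II = 0.6·e^(−0.6·3.1) = 0.6·e^(−1.8600) = 0.0934036
  f_III = 0.8·e^(−0.8·3.1) = 0.8·e^(−2.4800) = 0.0669946
  f_IV = 1.2·e^(−1.2·3.1) = 1.2·e^(−3.7200) = 0.0290808
0.0196148 / 0.00581615 ≈ 3.3725

3.3725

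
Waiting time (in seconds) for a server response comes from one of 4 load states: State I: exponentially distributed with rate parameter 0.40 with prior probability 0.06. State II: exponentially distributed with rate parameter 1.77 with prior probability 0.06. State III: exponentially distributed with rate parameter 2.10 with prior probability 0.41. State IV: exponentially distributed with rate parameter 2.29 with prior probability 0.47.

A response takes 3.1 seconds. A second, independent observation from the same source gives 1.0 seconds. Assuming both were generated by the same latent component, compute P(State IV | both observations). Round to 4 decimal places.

0.0815

By Bayes' theorem, P(k | x) = P(Z=k) f_k(x) / Σ_j P(Z=j) f_j(x).
Since both observations come from the same component, the likelihood for component k is f_k(x₁)·f_k(x₂).
  L_I = [0.40·e^(−0.40·3.1) = 0.40·e^(−1.2400) = 0.115754] × [0.268128] = 0.0310368
  L_II = [1.77·e^(−1.77·3.1) = 1.77·e^(−5.4870) = 0.00732824] × [0.301489] = 0.00220939
  L_III = [2.10·e^(−2.10·3.1) = 2.10·e^(−6.5100) = 0.00312581] × [0.257158] = 0.000803828
  L_IV = [2.29·e^(−2.29·3.1) = 2.29·e^(−7.0990) = 0.00189138] × [0.2319] = 0.000438612
Weight by the priors:
  P(Z=I)·L_I = 0.06 × 0.0310368 = 0.00186221
  P(Z=II)·L_II = 0.06 × 0.00220939 = 0.000132563
  P(Z=III)·L_III = 0.41 × 0.000803828 = 0.000329569
  P(Z=IV)·L_IV = 0.47 × 0.000438612 = 0.000206147
Sum: 0.00186221 + 0.000132563 + 0.000329569 + 0.000206147 = 0.00253049
P(State IV | x₁, x₂) = 0.000206147 / 0.00253049 ≈ 0.0815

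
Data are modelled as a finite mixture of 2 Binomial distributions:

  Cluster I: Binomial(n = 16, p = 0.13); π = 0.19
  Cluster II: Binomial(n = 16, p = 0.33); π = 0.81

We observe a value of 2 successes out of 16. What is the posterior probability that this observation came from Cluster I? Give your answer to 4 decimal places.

0.5851

P(component k | x) = π_k·f_k(x) / marginal(x), where marginal(x) = Σ_j π_j·f_j(x).
Evaluate each component's likelihood at the observed value:
  p_I = C(16,2)·0.13^2·0.87^14 = 120·0.0169·0.142321 = 0.288627
  p_II = C(16,2)·0.33^2·0.67^14 = 120·0.1089·0.00367322 = 0.0480017
Prior × likelihood for each component:
  π_I·p_I = 0.19 × 0.288627 = 0.0548392
  π_II·p_II = 0.81 × 0.0480017 = 0.0388814
Normaliser: 0.0548392 + 0.0388814 = 0.0937206
Responsibility of Cluster I: 0.0548392 / 0.0937206 ≈ 0.5851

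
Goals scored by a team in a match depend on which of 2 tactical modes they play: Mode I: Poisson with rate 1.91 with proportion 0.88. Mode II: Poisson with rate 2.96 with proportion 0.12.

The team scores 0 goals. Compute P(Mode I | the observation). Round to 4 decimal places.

By Bayes' theorem, P(k | x) = w_k f_k(x) / Σ_j w_j f_j(x).
Poisson probabilities:
  L_I = e^(−1.91)·1.91^0/0! = 0.14808
  L_II = e^(−2.96)·2.96^0/0! = 0.0518189
Prior × likelihood for each component:
  w_I·L_I = 0.88 × 0.14808 = 0.130311
  w_II·L_II = 0.12 × 0.0518189 = 0.00621827
Marginal: 0.130311 + 0.00621827 = 0.136529
Responsibility of Mode I: 0.130311 / 0.136529 ≈ 0.9545

0.9545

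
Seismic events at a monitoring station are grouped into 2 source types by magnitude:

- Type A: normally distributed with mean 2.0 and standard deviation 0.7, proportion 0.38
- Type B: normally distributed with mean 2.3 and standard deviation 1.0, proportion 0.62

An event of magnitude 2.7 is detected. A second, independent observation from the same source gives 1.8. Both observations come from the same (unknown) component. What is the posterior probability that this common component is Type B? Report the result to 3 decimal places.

Apply Bayes' rule: the posterior for each component is proportional to its prior times its likelihood at x.
Since both observations come from the same component, the likelihood for component k is f_k(x₁)·f_k(x₂).
  f_A = [0.345672] × [0.547124] = 0.189126
  f_B = [0.36827] × [0.352065] = 0.129655
Prior × likelihood for each component:
  π_A·f_A = 0.38 × 0.189126 = 0.0718678
  π_B·f_B = 0.62 × 0.129655 = 0.0803862
Marginal: 0.0718678 + 0.0803862 = 0.152254
So the posterior for Type B is 0.0803862 / 0.152254 ≈ 0.528.

0.528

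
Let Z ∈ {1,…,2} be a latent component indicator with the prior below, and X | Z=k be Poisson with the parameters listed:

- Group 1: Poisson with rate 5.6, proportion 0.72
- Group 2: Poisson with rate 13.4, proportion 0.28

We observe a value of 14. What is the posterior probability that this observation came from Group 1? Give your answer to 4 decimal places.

Apply Bayes' rule: the posterior for each component is proportional to its prior times its likelihood at x.
Poisson probabilities:
  f_1 = e^(−5.6)·5.6^14/14! = 0.00126525
  f_2 = e^(−13.4)·13.4^14/14! = 0.104595
Prior × likelihood for each component:
  w_1·f_1 = 0.72 × 0.00126525 = 0.000910977
  w_2·f_2 = 0.28 × 0.104595 = 0.0292867
Sum: 0.000910977 + 0.0292867 = 0.0301977
P(Group 1 | x) ≈ 0.0302

0.0302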